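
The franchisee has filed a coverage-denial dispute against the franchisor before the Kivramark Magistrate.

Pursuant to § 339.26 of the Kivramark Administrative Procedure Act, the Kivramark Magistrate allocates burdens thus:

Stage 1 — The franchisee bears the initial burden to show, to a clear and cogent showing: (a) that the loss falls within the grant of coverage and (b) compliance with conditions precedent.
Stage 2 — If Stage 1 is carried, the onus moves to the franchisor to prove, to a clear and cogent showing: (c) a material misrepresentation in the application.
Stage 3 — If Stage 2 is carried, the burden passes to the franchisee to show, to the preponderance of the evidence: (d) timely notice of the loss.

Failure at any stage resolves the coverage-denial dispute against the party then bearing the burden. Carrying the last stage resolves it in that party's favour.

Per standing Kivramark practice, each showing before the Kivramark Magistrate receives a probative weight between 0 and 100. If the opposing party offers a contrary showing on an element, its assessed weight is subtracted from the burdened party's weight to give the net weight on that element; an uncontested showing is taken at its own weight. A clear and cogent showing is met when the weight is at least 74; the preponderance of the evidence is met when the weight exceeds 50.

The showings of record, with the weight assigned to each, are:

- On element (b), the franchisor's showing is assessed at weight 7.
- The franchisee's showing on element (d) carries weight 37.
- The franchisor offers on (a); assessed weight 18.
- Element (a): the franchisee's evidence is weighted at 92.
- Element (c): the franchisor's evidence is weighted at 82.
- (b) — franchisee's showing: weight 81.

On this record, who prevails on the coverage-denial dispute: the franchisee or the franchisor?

franchisor

Stage 1 — burden on franchisee; standard: a clear and cogent showing (weight is at least 74).
    (a): 92 − 18 = 74 ≥ 74 [met]
    (b): 81 − 7 = 74 ≥ 74 [met]
  Stage 1 carried; the burden shifts to the franchisor.
Stage 2 — burden on franchisor; standard: a clear and cogent showing (weight is at least 74).
    (c): 82 ≥ 74 [met]
  Stage 2 is satisfied; the onus moves to the franchisee.
Stage 3 — burden on franchisee; standard: the preponderance of the evidence (weight exceeds 50).
    (d): 37 ≤ 50 [not met]
  The franchisee does not carry Stage 3.
So the franchisor prevails.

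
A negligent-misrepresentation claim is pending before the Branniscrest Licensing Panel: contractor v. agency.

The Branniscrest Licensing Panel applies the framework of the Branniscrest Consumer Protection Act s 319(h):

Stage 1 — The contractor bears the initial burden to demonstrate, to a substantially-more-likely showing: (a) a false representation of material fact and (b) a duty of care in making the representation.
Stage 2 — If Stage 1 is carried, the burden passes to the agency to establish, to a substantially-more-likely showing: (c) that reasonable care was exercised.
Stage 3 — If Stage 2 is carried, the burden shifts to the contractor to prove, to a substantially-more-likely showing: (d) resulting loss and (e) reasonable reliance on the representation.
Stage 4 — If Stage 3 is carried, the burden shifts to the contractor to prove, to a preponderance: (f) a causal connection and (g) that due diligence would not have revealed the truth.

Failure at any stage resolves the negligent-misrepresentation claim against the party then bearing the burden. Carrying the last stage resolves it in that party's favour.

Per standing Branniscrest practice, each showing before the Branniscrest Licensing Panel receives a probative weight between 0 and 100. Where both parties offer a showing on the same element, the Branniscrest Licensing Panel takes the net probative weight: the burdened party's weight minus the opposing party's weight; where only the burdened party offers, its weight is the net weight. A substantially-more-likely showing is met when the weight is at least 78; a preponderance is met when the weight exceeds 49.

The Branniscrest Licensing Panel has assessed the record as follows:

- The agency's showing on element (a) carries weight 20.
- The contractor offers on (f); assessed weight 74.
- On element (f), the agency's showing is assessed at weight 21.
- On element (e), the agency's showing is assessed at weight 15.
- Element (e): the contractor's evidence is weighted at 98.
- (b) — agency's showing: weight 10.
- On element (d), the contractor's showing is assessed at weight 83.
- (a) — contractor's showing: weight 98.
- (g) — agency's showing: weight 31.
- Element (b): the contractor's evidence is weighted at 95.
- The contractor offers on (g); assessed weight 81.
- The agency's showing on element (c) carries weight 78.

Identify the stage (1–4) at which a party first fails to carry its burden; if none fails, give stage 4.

Stage 1 — burden on contractor; standard: a substantially-more-likely showing (weight is at least 78).
    (a): 98 − 20 = 78 ≥ 78 [met]
    (b): 95 − 10 = 85 ≥ 78 [met]
  The contractor carries Stage 1; the agency now bears the burden.
Stage 2 — burden on agency; standard: a substantially-more-likely showing (weight is at least 78).
    (c): 78 ≥ 78 [met]
  The agency carries Stage 2; the contractor now bears the burden.
Stage 3 — burden on contractor; standard: a substantially-more-likely showing (weight is at least 78).
    (d): 83 ≥ 78 [met]
    (e): 98 − 15 = 83 ≥ 78 [met]
  All elements met. The contractor retains the burden for Stage 4.
Stage 4 — burden on contractor; standard: a preponderance (weight exceeds 49).
    (f): 74 − 21 = 53 > 49 [met]
    (g): 81 − 31 = 50 > 49 [met]
  All elements met at the final stage.
All stages carried — the contractor prevails.

stage 4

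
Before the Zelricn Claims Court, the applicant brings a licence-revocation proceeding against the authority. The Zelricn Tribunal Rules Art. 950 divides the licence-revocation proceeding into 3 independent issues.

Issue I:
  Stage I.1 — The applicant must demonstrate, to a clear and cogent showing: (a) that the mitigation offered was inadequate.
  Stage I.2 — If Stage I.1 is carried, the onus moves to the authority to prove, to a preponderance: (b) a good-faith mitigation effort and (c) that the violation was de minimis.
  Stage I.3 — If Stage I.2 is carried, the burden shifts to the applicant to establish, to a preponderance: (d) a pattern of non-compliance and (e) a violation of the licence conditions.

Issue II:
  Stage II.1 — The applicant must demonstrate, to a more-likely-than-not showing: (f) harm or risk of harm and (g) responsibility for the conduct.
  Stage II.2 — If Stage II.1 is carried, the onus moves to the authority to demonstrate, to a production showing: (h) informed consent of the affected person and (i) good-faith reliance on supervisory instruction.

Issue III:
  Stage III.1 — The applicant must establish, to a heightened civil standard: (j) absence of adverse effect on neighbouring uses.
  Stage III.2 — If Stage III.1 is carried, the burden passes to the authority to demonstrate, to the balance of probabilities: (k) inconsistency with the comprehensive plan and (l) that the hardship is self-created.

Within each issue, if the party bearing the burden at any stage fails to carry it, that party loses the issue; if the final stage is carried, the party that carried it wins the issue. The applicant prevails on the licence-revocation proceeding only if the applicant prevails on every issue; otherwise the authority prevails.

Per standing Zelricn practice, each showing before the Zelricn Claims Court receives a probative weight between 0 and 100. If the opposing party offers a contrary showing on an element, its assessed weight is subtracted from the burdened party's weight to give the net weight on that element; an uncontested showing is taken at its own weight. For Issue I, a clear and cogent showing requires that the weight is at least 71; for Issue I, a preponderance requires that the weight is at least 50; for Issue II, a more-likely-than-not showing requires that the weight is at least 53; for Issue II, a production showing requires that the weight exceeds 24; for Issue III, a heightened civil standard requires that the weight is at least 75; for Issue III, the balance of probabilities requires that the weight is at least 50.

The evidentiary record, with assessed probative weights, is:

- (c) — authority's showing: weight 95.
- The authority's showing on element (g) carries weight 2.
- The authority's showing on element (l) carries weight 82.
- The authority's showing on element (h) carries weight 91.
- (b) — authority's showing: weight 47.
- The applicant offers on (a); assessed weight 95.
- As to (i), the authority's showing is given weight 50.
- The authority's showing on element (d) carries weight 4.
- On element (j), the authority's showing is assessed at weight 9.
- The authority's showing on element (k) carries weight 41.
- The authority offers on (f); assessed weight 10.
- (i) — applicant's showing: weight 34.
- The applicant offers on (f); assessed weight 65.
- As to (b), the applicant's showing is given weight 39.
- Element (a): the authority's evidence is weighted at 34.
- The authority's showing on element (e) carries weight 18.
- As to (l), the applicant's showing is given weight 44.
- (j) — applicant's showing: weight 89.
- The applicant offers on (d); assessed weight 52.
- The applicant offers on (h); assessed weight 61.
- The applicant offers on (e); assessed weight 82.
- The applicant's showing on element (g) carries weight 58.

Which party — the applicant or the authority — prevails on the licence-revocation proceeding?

authority

— Issue I —
Stage I.1 — burden on applicant; standard: a clear and cogent showing (weight is at least 71).
    (a): 95 − 34 = 61 < 71 [not met]
  Not every element is met, so the applicant fails to carry Stage I.1.
The analysis ends at Stage I.1; the authority prevails on this issue.
— Issue II —
At Stage II.1 the applicant must meet a more-likely-than-not showing (weight is at least 53): on (f) the weight is 65 less the opposing 10 gives net 55, which does reach 53, so (f) meets the standard; on (g) the weight is 58 less the opposing 2 gives net 56, which does reach 53, so (g) meets the standard.
  Stage II.1 is satisfied; the onus moves to the authority.
At Stage II.2 the authority must meet a production showing (weight exceeds 24): on (h) the weight is 91 less the opposing 61 gives net 30, which does exceed 24, so (h) meets the standard; on (i) the weight is 50 less the opposing 34 gives net 16, which does not exceed 24, so (i) does not meet the standard.
  Not every element is met, so the authority fails to carry Stage II.2.
The analysis ends at Stage II.2; the applicant prevails on this issue.
— Issue III —
At Stage III.1 the applicant must meet a heightened civil standard (weight is at least 75): on (j) the weight is 89 less the opposing 9 gives net 80, which does reach 75, so (j) meets the standard.
  All elements met. The burden passes to the authority.
At Stage III.2 the authority must meet the balance of probabilities (weight is at least 50): on (k) the weight is 41, which does not reach 50, so (k) does not meet the standard; on (l) the weight is 82 less the opposing 44 gives net 38, which does not reach 50, so (l) does not meet the standard.
  Stage III.2 not carried; the authority fails its burden.
The analysis ends at Stage III.2; the applicant prevails on this issue.
Per-issue: Issue I → authority; Issue II → applicant; Issue III → applicant. The applicant must prevail on every issue; overall, the authority prevails.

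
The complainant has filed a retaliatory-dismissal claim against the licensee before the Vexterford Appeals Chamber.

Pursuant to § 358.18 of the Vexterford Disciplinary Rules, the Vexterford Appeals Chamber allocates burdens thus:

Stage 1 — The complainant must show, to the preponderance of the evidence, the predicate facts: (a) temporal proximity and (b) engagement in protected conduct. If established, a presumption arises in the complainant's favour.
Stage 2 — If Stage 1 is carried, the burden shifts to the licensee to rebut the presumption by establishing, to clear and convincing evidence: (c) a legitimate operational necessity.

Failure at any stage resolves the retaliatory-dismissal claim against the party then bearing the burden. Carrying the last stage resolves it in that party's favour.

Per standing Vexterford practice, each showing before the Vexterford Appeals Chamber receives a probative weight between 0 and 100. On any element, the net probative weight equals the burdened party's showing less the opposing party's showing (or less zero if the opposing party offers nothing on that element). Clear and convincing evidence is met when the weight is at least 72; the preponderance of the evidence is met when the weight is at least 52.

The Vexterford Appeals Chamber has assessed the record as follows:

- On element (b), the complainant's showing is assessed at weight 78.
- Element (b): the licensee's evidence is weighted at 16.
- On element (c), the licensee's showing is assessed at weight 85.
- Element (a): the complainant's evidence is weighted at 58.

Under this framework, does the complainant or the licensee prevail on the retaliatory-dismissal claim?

licensee

Stage 1 (complainant, the preponderance of the evidence, weight is at least 52): (a) 58 ≥ 52 — meets; (b) net 78−16=62 ≥ 52 — meets.
  Stage 1 is satisfied; the onus moves to the licensee.
Stage 2 (licensee, clear and convincing evidence, weight is at least 72): (c) 85 ≥ 72 — meets.
  All elements met at the final stage.
With every stage satisfied, the licensee prevails.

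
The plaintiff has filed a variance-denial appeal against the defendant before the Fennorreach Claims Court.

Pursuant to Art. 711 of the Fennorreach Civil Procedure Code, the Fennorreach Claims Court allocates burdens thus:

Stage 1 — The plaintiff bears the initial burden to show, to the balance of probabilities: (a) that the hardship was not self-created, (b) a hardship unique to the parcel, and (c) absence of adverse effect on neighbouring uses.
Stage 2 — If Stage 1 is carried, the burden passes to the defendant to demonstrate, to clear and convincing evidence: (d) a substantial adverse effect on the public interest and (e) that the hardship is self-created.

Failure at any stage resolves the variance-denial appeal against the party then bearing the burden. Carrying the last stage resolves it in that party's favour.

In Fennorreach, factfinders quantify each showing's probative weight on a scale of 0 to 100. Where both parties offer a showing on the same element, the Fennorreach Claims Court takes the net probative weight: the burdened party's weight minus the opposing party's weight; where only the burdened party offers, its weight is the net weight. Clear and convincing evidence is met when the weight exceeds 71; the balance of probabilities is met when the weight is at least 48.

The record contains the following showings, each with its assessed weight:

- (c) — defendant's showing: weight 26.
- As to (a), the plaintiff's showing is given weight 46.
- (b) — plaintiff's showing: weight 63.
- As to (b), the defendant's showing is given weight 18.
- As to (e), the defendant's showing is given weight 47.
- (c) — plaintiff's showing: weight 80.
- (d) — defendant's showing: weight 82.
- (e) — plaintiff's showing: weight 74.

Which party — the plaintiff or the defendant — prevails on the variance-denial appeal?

Stage 1 (plaintiff, the balance of probabilities, weight is at least 48): (a) 46 < 48 — fails; (b) net 63−18=45 < 48 — fails; (c) net 80−26=54 ≥ 48 — meets.
  The plaintiff does not carry Stage 1.
The analysis ends at Stage 1; the defendant prevails.

defendant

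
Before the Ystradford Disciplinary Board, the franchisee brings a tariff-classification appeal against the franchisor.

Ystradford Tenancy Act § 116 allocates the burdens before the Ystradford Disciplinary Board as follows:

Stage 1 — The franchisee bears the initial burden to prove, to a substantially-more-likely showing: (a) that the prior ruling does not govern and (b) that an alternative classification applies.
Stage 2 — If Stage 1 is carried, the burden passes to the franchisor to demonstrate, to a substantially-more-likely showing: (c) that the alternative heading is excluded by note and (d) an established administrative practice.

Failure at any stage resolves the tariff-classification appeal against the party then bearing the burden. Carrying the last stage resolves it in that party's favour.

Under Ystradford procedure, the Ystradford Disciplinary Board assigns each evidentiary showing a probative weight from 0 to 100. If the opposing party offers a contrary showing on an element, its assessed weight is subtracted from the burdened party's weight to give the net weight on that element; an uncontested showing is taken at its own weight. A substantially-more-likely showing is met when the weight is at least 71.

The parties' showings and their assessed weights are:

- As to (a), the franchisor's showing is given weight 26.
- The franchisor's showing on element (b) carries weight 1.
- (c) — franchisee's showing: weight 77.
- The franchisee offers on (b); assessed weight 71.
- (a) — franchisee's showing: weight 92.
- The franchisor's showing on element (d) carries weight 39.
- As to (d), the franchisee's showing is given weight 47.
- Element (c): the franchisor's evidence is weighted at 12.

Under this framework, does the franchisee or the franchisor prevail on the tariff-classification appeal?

franchisor

Stage 1 — burden on franchisee; standard: a substantially-more-likely showing (weight is at least 71).
    (a): 92 − 26 = 66 < 71 [not met]
    (b): 71 − 1 = 70 < 71 [not met]
  Not every element is met, so the franchisee fails to carry Stage 1.
The franchisor prevails.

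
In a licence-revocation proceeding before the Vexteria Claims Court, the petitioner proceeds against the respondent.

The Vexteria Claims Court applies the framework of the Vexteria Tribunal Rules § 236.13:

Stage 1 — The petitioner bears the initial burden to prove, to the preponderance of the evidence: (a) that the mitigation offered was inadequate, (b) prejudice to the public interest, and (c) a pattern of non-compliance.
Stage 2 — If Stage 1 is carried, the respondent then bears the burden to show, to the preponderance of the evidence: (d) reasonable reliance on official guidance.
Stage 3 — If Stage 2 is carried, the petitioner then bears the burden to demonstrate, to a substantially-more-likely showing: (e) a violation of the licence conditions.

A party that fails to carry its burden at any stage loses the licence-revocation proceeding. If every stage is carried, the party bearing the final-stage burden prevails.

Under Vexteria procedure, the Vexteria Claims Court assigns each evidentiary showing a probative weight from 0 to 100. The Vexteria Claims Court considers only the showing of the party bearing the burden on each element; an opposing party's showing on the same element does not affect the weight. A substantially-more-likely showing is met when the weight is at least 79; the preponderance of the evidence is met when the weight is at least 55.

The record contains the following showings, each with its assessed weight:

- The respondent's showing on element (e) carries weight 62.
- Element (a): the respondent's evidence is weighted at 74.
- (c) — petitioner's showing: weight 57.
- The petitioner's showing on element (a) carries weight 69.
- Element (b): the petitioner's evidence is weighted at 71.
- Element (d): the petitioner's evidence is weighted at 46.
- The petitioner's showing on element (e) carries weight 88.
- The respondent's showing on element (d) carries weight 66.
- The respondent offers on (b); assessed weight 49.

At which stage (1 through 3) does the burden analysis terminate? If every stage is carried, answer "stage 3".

stage 3

At Stage 1 the petitioner must meet the preponderance of the evidence (weight is at least 55): on (a) the weight is 69 (the respondent's 74 is given no effect), which does reach 55, so (a) meets the standard; on (b) the weight is 71 (the respondent's 49 is given no effect), ≥ 55, so (b) meets the standard; on (c) the weight is 57, ≥ 55, so (c) meets the standard.
  Stage 1 carried; the burden shifts to the respondent.
At Stage 2 the respondent must meet the preponderance of the evidence (weight is at least 55): on (d) the weight is 66 (the petitioner's 46 is given no effect), which does reach 55, so (d) meets the standard.
  Stage 2 is satisfied; the onus moves to the petitioner.
At Stage 3 the petitioner must meet a substantially-more-likely showing (weight is at least 79): on (e) the weight is 88 (the respondent's 62 is given no effect), which does reach 79, so (e) meets the standard.
  All elements met at the final stage.
Every stage carried; the petitioner prevails.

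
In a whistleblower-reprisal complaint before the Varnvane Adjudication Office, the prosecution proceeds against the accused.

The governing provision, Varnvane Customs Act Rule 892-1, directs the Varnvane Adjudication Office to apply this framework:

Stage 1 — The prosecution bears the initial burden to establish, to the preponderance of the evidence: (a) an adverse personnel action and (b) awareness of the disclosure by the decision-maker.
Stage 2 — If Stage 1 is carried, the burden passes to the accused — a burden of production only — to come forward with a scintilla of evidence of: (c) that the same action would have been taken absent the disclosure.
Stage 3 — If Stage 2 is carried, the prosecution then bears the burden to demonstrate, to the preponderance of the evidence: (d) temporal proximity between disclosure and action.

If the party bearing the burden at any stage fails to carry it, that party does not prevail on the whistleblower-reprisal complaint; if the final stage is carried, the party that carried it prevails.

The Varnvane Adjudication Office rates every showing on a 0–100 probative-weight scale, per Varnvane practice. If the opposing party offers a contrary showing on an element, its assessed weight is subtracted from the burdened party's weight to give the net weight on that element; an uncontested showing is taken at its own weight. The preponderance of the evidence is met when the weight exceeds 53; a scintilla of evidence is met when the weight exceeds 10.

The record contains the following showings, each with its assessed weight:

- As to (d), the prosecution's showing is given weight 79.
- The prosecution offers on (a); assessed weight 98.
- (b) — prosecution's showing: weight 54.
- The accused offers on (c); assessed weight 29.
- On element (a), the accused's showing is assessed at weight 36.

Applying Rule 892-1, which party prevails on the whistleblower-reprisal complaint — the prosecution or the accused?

Stage 1 (prosecution, the preponderance of the evidence, weight exceeds 53): (a) net 98−36=62 > 53 — meets; (b) 54 > 53 — meets.
  The prosecution carries Stage 1; the accused now bears the burden.
Stage 2 (accused, a scintilla of evidence, weight exceeds 10): (c) 29 > 10 — meets.
  All elements met. The burden passes to the prosecution.
Stage 3 (prosecution, the preponderance of the evidence, weight exceeds 53): (d) 79 > 53 — meets.
  Stage 3 carried; the final stage is satisfied.
Every stage carried; the prosecution prevails.

prosecution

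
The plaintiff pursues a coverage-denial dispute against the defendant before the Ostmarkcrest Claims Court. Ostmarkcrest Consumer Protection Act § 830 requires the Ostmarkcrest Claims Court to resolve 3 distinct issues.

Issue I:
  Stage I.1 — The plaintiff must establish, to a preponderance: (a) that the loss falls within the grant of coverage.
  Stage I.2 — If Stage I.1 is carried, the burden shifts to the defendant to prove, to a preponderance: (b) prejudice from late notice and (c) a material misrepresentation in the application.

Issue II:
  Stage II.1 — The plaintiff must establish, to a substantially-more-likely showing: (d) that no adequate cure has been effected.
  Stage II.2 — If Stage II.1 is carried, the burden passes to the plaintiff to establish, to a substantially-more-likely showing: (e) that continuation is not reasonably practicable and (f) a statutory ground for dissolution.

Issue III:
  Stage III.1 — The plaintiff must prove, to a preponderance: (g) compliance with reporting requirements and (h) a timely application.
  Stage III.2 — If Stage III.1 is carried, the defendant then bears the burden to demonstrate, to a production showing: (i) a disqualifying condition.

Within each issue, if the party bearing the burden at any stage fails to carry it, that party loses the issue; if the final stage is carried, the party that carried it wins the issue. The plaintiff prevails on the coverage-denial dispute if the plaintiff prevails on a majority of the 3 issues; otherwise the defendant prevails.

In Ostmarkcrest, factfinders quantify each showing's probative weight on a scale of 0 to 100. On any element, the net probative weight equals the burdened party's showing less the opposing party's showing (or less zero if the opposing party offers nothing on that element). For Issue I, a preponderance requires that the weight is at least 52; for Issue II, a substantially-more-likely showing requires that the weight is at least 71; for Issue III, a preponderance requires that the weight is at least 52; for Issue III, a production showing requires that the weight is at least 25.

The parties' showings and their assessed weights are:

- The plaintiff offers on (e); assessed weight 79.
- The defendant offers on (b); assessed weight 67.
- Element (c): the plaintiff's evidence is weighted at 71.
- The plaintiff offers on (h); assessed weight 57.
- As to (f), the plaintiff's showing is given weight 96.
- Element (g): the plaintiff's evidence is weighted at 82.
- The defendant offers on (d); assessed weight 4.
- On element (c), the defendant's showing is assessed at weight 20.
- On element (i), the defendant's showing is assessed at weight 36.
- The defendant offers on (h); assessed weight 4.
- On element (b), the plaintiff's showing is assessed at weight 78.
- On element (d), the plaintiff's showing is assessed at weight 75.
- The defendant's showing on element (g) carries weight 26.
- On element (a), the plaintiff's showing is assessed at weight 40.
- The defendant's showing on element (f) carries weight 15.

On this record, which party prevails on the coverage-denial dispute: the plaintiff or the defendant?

— Issue I —
Stage I.1 (plaintiff, a preponderance, weight is at least 52): (a) 40 < 52 — fails.
  Not every element is met, so the plaintiff fails to carry Stage I.1.
So the defendant prevails on this issue.
— Issue II —
Stage II.1 (plaintiff, a substantially-more-likely showing, weight is at least 71): (d) net 75−4=71 ≥ 71 — meets.
  Stage II.1 is satisfied; the plaintiff continues to bear the burden.
Stage II.2 (plaintiff, a substantially-more-likely showing, weight is at least 71): (e) 79 ≥ 71 — meets; (f) net 96−15=81 ≥ 71 — meets.
  The plaintiff carries the last stage.
Every stage carried; the plaintiff prevails on this issue.
— Issue III —
Stage III.1 (plaintiff, a preponderance, weight is at least 52): (g) net 82−26=56 ≥ 52 — meets; (h) net 57−4=53 ≥ 52 — meets.
  Stage III.1 carried; the burden shifts to the defendant.
Stage III.2 (defendant, a production showing, weight is at least 25): (i) 36 ≥ 25 — meets.
  Stage III.2 carried; the final stage is satisfied.
Every stage carried; the defendant prevails on this issue.
Per-issue: Issue I → defendant; Issue II → plaintiff; Issue III → defendant. The plaintiff must prevail on a majority of issues; overall, the defendant prevails.

defendant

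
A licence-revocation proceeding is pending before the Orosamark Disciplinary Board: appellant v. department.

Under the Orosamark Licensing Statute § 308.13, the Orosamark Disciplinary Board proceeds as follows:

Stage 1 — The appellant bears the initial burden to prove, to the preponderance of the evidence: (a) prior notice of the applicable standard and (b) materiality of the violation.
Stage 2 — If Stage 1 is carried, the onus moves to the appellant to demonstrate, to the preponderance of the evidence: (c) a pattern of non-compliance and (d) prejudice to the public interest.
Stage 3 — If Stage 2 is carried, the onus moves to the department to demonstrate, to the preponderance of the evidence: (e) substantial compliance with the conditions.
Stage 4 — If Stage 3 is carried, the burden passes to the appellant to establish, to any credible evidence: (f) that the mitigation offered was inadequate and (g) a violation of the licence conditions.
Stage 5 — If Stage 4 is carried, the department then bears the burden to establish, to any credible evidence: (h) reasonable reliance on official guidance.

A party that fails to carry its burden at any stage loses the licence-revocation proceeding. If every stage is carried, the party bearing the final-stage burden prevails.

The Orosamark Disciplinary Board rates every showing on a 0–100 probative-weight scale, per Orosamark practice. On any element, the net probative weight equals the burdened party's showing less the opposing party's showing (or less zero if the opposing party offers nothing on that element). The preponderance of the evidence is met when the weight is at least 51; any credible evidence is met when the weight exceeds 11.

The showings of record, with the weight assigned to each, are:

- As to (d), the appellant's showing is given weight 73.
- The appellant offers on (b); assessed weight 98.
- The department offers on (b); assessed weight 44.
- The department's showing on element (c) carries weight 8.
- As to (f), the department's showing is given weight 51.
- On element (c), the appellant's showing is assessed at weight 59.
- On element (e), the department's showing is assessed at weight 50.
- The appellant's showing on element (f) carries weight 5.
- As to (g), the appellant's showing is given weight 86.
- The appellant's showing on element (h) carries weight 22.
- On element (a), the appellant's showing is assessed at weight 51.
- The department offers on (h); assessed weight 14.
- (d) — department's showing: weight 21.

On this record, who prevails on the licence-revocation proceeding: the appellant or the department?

Stage 1 (appellant, the preponderance of the evidence, weight is at least 51): (a) 51 ≥ 51 — meets; (b) net 98−44=54 ≥ 51 — meets.
  All elements met. The appellant retains the burden for Stage 2.
Stage 2 (appellant, the preponderance of the evidence, weight is at least 51): (c) net 59−8=51 ≥ 51 — meets; (d) net 73−21=52 ≥ 51 — meets.
  All elements met. The burden passes to the department.
Stage 3 (department, the preponderance of the evidence, weight is at least 51): (e) 50 < 51 — fails.
  The department does not carry Stage 3.
The appellant prevails.

appellant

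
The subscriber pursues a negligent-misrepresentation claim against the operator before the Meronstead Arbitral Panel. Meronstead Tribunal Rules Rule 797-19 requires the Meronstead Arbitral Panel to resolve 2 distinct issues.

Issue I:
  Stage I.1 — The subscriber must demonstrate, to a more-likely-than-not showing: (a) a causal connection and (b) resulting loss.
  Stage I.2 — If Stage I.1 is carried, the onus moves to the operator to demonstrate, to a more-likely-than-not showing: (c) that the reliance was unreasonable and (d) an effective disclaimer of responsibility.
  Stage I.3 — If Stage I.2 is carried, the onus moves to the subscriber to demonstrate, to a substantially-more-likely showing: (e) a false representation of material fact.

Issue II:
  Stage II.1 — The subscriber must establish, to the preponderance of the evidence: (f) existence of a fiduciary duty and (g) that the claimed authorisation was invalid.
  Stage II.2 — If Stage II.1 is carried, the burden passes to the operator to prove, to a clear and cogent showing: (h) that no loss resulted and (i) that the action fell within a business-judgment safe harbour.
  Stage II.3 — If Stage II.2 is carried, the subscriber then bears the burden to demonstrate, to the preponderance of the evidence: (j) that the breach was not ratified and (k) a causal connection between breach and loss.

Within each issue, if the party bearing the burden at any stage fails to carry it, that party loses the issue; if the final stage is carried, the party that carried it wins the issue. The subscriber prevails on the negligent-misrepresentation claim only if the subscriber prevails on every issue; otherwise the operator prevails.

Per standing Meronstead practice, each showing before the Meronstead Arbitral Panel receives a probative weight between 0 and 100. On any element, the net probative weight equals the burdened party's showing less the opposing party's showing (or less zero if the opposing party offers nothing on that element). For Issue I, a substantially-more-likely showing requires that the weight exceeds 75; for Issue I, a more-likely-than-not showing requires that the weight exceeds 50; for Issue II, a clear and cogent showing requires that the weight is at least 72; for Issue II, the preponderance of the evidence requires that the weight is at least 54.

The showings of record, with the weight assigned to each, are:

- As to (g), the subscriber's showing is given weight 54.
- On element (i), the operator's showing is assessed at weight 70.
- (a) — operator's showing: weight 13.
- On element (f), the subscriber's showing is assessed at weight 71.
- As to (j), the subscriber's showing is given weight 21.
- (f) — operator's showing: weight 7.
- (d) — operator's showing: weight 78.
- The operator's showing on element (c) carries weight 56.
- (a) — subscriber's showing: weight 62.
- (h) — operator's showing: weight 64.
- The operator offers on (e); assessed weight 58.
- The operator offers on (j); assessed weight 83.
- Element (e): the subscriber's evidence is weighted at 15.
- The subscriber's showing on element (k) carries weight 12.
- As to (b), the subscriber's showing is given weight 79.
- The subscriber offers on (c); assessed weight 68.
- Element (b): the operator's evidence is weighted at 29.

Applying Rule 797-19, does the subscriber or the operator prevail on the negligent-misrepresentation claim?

operator

— Issue I —
Stage I.1 (subscriber, a more-likely-than-not showing, weight exceeds 50): (a) net 62−13=49 ≤ 50 — fails; (b) net 79−29=50 ≤ 50 — fails.
  Not every element is met, so the subscriber fails to carry Stage I.1.
The operator prevails on this issue.
— Issue II —
Stage II.1 (subscriber, the preponderance of the evidence, weight is at least 54): (f) net 71−7=64 ≥ 54 — meets; (g) 54 ≥ 54 — meets.
  Stage II.1 carried; the burden shifts to the operator.
Stage II.2 (operator, a clear and cogent showing, weight is at least 72): (h) 64 < 72 — fails; (i) 70 < 72 — fails.
  The operator does not carry Stage II.2.
The subscriber prevails on this issue.
Per-issue: Issue I → operator; Issue II → subscriber. The subscriber must prevail on every issue; overall, the operator prevails.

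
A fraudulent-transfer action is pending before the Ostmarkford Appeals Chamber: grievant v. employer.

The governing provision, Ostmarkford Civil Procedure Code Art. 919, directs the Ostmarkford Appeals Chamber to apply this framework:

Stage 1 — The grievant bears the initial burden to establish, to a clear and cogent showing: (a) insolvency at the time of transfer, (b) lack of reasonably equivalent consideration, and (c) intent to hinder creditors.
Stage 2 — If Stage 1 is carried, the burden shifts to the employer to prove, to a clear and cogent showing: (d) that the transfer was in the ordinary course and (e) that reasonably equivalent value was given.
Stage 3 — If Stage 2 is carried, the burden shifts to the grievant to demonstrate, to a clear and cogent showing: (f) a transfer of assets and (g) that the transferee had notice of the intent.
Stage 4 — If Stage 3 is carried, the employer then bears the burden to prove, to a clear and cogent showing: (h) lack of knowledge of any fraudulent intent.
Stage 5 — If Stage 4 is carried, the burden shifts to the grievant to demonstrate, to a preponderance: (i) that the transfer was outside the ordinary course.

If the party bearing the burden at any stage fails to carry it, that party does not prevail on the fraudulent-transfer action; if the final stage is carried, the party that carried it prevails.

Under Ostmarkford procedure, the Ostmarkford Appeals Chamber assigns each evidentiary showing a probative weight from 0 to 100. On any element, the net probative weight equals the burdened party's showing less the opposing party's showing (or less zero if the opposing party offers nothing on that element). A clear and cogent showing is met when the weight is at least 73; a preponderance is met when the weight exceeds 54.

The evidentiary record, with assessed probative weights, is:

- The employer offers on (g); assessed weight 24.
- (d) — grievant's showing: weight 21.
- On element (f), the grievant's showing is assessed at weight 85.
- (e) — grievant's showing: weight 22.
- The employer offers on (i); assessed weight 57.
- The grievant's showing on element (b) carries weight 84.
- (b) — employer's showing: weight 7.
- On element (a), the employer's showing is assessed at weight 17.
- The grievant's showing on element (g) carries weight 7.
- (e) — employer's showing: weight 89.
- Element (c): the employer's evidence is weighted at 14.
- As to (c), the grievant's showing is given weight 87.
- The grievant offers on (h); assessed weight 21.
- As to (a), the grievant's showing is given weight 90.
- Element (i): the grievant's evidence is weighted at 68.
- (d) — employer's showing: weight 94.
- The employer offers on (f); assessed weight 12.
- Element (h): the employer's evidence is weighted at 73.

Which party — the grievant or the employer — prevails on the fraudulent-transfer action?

grievant

Stage 1 (grievant, a clear and cogent showing, weight is at least 73): (a) net 90−17=73 ≥ 73 — meets; (b) net 84−7=77 ≥ 73 — meets; (c) net 87−14=73 ≥ 73 — meets.
  The grievant carries Stage 1; the employer now bears the burden.
Stage 2 (employer, a clear and cogent showing, weight is at least 73): (d) net 94−21=73 ≥ 73 — meets; (e) net 89−22=67 < 73 — fails.
  Not every element is met, so the employer fails to carry Stage 2.
The grievant prevails.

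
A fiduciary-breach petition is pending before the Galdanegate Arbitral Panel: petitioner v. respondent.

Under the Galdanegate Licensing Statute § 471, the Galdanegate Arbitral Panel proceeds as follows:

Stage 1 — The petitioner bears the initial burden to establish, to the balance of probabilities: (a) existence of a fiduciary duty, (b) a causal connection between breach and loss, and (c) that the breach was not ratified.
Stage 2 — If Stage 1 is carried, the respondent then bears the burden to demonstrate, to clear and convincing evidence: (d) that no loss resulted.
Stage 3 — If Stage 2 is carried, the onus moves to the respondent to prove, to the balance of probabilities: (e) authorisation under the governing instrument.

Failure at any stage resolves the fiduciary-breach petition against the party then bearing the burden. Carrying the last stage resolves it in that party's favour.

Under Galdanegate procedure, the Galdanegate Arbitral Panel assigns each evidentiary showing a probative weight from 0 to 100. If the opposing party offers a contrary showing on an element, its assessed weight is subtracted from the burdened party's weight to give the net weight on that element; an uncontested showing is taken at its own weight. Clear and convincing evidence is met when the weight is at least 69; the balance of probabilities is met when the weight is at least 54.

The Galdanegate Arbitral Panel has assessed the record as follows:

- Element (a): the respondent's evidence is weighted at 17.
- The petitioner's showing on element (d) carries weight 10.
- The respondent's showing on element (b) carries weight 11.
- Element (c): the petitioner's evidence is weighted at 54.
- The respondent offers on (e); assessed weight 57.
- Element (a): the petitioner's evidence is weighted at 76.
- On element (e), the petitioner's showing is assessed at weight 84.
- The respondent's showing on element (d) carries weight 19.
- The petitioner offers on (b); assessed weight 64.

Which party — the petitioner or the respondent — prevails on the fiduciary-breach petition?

respondent

Stage 1 — burden on petitioner; standard: the balance of probabilities (weight is at least 54).
    (a): 76 − 17 = 59 ≥ 54 [met]
    (b): 64 − 11 = 53 < 54 [not met]
    (c): 54 ≥ 54 [met]
  Stage 1 not carried; the petitioner fails its burden.
The respondent prevails.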